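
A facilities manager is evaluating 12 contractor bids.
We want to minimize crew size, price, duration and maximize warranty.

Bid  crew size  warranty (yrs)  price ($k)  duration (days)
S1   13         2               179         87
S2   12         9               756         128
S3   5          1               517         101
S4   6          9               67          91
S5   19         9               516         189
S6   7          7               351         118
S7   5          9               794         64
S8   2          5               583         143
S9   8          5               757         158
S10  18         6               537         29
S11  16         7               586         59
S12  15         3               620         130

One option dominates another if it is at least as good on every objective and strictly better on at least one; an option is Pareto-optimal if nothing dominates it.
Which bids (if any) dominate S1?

none

S2: worse on price (756 vs 179).
S3: worse on warranty (1 vs 2).
S4: worse on duration (91 vs 87).
S5: worse on crew size (19 vs 13).
S6: worse on price (351 vs 179).
S7: worse on price (794 vs 179).
S8: worse on price (583 vs 179).
S9: worse on price (757 vs 179).
S10: worse on crew size (18 vs 13).
S11: worse on crew size (16 vs 13).
S12: worse on crew size (15 vs 13).
No option dominates S1.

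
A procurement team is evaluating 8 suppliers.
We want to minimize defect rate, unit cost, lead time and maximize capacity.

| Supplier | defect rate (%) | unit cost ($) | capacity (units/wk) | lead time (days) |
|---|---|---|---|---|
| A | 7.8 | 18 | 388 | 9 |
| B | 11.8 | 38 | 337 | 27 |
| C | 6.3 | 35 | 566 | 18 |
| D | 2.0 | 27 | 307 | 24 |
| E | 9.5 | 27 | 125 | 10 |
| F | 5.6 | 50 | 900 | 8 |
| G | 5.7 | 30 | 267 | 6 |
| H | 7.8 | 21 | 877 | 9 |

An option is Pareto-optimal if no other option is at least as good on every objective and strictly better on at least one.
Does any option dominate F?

A: worse on defect rate (7.8 vs 5.6).
B: worse on defect rate (11.8 vs 5.6).
C: worse on defect rate (6.3 vs 5.6).
D: worse on capacity (307 vs 900).
E: worse on defect rate (9.5 vs 5.6).
G: worse on defect rate (5.7 vs 5.6).
H: worse on defect rate (7.8 vs 5.6).
No option is at least as good as F on every objective and strictly better on one.

No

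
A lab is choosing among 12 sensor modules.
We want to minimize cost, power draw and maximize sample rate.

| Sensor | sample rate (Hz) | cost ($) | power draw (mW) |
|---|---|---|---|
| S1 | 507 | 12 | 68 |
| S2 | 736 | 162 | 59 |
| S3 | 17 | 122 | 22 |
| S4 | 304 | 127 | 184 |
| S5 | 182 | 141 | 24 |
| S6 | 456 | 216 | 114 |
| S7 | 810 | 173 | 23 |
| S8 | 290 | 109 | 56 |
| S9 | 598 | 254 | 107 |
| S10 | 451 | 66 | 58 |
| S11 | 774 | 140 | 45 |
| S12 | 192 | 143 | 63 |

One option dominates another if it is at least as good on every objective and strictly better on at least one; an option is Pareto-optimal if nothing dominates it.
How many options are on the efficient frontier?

7

S1: not dominated (best cost).
S2: dominated by S11 (sample rate 774≥736, cost 140≤162, power draw 45≤59).
S3: not dominated (best power draw).
S4: dominated by S1 (sample rate 507≥304, cost 12≤127, power draw 68≤184).
S5: not dominated.
S6: dominated by S1 (sample rate 507≥456, cost 12≤216, power draw 68≤114).
S7: not dominated (best sample rate).
S8: not dominated.
S9: dominated by S2 (sample rate 736≥598, cost 162≤254, power draw 59≤107).
S10: not dominated.
S11: not dominated.
S12: dominated by S8 (sample rate 290≥192, cost 109≤143, power draw 56≤63).
Pareto-optimal: S1, S3, S5, S7, S8, S10, S11 → 7.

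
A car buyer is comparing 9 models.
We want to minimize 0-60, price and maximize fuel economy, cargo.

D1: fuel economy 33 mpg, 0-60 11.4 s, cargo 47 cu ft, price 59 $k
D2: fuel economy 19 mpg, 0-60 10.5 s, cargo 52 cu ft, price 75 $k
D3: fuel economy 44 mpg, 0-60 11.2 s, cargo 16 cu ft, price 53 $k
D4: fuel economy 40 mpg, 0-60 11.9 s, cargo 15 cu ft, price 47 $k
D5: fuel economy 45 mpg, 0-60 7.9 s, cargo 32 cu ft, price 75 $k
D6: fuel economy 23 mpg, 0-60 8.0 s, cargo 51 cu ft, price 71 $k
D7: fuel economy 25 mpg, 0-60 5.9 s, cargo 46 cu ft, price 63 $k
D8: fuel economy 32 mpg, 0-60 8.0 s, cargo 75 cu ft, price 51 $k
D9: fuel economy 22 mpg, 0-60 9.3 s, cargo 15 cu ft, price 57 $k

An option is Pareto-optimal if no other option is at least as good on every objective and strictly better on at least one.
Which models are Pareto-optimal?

D1, D3, D4, D5, D7, D8

D1: not dominated.
D2: dominated by D8 (fuel economy 32≥19, 0-60 8.0≤10.5, cargo 75≥52, price 51≤75).
D3: not dominated.
D4: not dominated (best price).
D5: not dominated (best fuel economy).
D6: dominated by D8 (fuel economy 32≥23, 0-60 8.0≤8.0, cargo 75≥51, price 51≤71).
D7: not dominated (best 0-60).
D8: not dominated (best cargo).
D9: dominated by D8 (fuel economy 32≥22, 0-60 8.0≤9.3, cargo 75≥15, price 51≤57).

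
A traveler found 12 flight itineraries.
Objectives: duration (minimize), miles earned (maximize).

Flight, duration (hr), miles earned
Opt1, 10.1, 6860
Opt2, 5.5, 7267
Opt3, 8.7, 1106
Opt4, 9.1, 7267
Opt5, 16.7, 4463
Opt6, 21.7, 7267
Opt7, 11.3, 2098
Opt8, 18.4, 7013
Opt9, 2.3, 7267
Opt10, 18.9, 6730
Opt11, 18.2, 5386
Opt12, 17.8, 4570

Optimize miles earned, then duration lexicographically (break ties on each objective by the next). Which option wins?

First maximize miles earned: best is 7267, kept {Opt2, Opt4, Opt6, Opt9}.
Then minimize duration: best is 2.3, kept {Opt9}.

Opt9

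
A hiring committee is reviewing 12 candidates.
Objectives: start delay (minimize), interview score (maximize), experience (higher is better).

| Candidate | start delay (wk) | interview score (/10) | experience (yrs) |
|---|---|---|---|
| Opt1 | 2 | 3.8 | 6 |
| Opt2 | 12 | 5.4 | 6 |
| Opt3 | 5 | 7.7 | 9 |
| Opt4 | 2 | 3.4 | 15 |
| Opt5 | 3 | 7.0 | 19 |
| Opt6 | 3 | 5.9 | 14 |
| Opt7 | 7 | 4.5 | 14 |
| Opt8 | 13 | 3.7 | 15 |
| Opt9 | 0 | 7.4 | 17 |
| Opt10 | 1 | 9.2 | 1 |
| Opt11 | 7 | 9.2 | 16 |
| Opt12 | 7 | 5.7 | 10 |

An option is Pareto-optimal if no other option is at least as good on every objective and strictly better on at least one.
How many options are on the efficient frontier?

Opt1: dominated by Opt9 (start delay 0≤2, interview score 7.4≥3.8, experience 17≥6).
Opt2: dominated by Opt3 (start delay 5≤12, interview score 7.7≥5.4, experience 9≥6).
Opt3: not dominated.
Opt4: dominated by Opt9 (start delay 0≤2, interview score 7.4≥3.4, experience 17≥15).
Opt5: not dominated (best experience).
Opt6: dominated by Opt5 (start delay 3≤3, interview score 7.0≥5.9, experience 19≥14).
Opt7: dominated by Opt5 (start delay 3≤7, interview score 7.0≥4.5, experience 19≥14).
Opt8: dominated by Opt5 (start delay 3≤13, interview score 7.0≥3.7, experience 19≥15).
Opt9: not dominated (best start delay).
Opt10: not dominated.
Opt11: not dominated.
Opt12: dominated by Opt5 (start delay 3≤7, interview score 7.0≥5.7, experience 19≥10).
Pareto-optimal: Opt3, Opt5, Opt9, Opt10, Opt11 → 5.

5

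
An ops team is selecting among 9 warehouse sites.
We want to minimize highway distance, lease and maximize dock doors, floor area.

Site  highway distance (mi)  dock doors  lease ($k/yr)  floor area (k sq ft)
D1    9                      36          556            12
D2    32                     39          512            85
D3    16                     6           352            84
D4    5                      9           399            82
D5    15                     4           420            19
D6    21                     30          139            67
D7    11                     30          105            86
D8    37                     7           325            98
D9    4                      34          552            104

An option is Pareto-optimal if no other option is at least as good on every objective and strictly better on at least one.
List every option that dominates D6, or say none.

D7: highway distance 11≤21, dock doors 30≥30, lease 105≤139, floor area 86≥67 — dominates D6.
Others (D1, D2, D3, D4, D5, D8, D9) are each worse than D6 on at least one objective.

D7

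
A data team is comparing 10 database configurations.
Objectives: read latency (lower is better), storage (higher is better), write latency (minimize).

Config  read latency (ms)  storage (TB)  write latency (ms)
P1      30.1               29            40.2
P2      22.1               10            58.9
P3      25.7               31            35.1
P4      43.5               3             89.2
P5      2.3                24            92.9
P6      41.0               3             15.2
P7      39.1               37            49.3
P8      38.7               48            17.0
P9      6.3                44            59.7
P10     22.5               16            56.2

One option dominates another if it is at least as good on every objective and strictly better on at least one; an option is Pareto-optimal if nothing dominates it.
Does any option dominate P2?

P1: worse on read latency (30.1 vs 22.1).
P3: worse on read latency (25.7 vs 22.1).
P4: worse on read latency (43.5 vs 22.1).
P5: worse on write latency (92.9 vs 58.9).
P6: worse on read latency (41.0 vs 22.1).
P7: worse on read latency (39.1 vs 22.1).
P8: worse on read latency (38.7 vs 22.1).
P9: worse on write latency (59.7 vs 58.9).
P10: worse on read latency (22.5 vs 22.1).
No option is at least as good as P2 on every objective and strictly better on one.

No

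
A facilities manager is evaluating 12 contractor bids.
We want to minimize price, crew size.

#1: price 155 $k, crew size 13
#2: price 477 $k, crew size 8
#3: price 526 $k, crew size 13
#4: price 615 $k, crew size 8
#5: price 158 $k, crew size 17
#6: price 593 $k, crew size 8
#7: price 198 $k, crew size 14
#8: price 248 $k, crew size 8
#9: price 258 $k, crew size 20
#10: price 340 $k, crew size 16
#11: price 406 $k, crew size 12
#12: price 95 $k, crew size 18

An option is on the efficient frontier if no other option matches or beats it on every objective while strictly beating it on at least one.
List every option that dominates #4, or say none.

#2: price 477≤615, crew size 8≤8 — dominates #4.
#6: price 593≤615, crew size 8≤8 — dominates #4.
#8: price 248≤615, crew size 8≤8 — dominates #4.
Others (#1, #3, #5, #7, #9, #10, #11, #12) are each worse than #4 on at least one objective.

#2, #6, #8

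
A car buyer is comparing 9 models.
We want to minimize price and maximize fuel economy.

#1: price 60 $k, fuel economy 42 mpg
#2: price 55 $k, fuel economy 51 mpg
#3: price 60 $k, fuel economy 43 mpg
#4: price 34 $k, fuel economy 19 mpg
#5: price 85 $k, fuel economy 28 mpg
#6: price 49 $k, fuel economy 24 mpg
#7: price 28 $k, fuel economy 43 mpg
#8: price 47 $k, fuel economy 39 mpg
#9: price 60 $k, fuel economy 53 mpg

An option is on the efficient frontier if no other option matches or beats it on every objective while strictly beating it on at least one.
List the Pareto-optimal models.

#1: dominated by #2 (price 55≤60, fuel economy 51≥42).
#2: not dominated.
#3: dominated by #2 (price 55≤60, fuel economy 51≥43).
#4: dominated by #7 (price 28≤34, fuel economy 43≥19).
#5: dominated by #1 (price 60≤85, fuel economy 42≥28).
#6: dominated by #7 (price 28≤49, fuel economy 43≥24).
#7: not dominated (best price).
#8: dominated by #7 (price 28≤47, fuel economy 43≥39).
#9: not dominated (best fuel economy).

#2, #7, #9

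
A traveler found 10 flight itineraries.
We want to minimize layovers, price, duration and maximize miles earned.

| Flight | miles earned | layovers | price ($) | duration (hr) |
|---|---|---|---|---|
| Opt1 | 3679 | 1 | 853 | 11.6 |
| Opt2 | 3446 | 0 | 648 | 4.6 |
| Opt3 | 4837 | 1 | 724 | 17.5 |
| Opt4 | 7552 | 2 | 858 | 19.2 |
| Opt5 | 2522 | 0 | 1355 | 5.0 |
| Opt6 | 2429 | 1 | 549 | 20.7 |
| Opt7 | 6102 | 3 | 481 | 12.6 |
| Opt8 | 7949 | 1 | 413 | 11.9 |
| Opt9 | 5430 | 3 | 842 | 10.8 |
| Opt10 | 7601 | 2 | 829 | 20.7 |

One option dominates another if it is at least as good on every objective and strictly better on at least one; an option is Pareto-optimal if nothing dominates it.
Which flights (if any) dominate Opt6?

Opt8

Opt8: miles earned 7949≥2429, layovers 1≤1, price 413≤549, duration 11.9≤20.7 — dominates Opt6.
Others (Opt1, Opt2, Opt3, Opt4, Opt5, Opt7, Opt9, Opt10) are each worse than Opt6 on at least one objective.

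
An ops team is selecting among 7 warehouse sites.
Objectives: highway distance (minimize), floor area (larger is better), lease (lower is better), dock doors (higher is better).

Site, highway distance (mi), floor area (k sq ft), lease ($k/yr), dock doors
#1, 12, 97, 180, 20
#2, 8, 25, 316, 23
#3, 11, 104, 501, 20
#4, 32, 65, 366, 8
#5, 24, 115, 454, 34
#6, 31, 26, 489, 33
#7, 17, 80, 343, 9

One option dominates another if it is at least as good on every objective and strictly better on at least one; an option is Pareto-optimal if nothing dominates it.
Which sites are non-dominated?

#1: not dominated (best lease).
#2: not dominated (best highway distance).
#3: not dominated.
#4: dominated by #1 (highway distance 12≤32, floor area 97≥65, lease 180≤366, dock doors 20≥8).
#5: not dominated (best floor area).
#6: dominated by #5 (highway distance 24≤31, floor area 115≥26, lease 454≤489, dock doors 34≥33).
#7: dominated by #1 (highway distance 12≤17, floor area 97≥80, lease 180≤343, dock doors 20≥9).

#1, #2, #3, #5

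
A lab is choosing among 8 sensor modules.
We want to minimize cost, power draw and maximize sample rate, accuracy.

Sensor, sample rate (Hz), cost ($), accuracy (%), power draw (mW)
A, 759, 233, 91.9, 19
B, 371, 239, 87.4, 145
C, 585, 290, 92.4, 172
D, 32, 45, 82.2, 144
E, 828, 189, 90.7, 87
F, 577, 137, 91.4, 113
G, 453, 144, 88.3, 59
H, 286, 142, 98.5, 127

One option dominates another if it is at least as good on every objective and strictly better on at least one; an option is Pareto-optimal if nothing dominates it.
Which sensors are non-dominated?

A: not dominated (best power draw).
B: dominated by A (sample rate 759≥371, cost 233≤239, accuracy 91.9≥87.4, power draw 19≤145).
C: not dominated.
D: not dominated (best cost).
E: not dominated (best sample rate).
F: not dominated.
G: not dominated.
H: not dominated (best accuracy).

A, C, D, E, F, G, H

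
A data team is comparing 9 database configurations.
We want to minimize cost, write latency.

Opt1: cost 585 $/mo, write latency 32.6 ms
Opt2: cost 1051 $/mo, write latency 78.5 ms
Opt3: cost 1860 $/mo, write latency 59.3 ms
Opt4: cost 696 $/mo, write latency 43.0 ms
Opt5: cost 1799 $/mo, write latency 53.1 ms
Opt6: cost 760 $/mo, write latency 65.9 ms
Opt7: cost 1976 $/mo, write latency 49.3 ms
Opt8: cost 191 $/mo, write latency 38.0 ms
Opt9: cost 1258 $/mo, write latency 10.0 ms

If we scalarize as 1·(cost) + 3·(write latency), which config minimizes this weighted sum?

Opt8

Opt1: 1·585 + 3·32.6 = 682.8
Opt2: 1·1051 + 3·78.5 = 1286.5
Opt3: 1·1860 + 3·59.3 = 2037.9
Opt4: 1·696 + 3·43.0 = 825.0
Opt5: 1·1799 + 3·53.1 = 1958.3
Opt6: 1·760 + 3·65.9 = 957.7
Opt7: 1·1976 + 3·49.3 = 2123.9
Opt8: 1·191 + 3·38.0 = 305.0
Opt9: 1·1258 + 3·10.0 = 1288.0
Lowest: Opt8 at 305.0.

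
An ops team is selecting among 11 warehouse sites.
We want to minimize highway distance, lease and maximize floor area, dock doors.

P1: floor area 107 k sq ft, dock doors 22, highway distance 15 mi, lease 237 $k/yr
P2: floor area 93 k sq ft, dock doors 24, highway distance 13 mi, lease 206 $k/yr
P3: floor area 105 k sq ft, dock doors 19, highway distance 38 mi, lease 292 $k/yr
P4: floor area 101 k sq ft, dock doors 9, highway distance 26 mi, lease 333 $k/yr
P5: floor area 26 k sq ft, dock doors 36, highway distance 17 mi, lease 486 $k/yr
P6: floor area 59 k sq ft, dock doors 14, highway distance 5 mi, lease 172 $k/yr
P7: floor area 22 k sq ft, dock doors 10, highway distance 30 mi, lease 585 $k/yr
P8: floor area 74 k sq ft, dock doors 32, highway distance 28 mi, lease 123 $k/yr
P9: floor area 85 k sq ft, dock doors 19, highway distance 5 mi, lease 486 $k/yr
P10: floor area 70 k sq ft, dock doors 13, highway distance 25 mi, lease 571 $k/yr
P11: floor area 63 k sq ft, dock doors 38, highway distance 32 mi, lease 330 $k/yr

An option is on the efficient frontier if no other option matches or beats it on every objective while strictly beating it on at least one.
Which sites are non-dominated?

P1, P2, P5, P6, P8, P9, P11

P1: not dominated (best floor area).
P2: not dominated.
P3: dominated by P1 (floor area 107≥105, dock doors 22≥19, highway distance 15≤38, lease 237≤292).
P4: dominated by P1 (floor area 107≥101, dock doors 22≥9, highway distance 15≤26, lease 237≤333).
P5: not dominated.
P6: not dominated.
P7: dominated by P1 (floor area 107≥22, dock doors 22≥10, highway distance 15≤30, lease 237≤585).
P8: not dominated (best lease).
P9: not dominated.
P10: dominated by P1 (floor area 107≥70, dock doors 22≥13, highway distance 15≤25, lease 237≤571).
P11: not dominated (best dock doors).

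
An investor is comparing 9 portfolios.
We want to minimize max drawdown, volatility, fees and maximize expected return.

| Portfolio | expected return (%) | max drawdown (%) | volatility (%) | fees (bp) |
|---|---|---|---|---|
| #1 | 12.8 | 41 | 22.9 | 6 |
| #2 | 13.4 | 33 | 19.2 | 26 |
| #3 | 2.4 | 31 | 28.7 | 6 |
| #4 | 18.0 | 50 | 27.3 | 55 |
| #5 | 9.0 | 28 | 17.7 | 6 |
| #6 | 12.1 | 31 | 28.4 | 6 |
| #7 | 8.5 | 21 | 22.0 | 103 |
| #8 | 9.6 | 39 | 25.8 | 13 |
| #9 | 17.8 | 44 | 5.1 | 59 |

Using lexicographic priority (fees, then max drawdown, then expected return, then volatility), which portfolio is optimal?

First minimize fees: best is 6, kept {#1, #3, #5, #6}.
Then minimize max drawdown: best is 28, kept {#5}.

#5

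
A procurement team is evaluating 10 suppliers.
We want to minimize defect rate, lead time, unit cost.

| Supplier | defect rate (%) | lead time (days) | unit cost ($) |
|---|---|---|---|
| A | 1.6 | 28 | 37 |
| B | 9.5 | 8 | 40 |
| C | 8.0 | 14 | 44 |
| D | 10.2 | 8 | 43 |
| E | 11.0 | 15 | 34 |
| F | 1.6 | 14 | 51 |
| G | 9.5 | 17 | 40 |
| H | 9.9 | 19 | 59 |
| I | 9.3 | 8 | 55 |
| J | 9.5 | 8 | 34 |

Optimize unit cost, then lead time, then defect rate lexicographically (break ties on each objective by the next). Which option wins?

First minimize unit cost: best is 34, kept {E, J}.
Then minimize lead time: best is 8, kept {J}.

J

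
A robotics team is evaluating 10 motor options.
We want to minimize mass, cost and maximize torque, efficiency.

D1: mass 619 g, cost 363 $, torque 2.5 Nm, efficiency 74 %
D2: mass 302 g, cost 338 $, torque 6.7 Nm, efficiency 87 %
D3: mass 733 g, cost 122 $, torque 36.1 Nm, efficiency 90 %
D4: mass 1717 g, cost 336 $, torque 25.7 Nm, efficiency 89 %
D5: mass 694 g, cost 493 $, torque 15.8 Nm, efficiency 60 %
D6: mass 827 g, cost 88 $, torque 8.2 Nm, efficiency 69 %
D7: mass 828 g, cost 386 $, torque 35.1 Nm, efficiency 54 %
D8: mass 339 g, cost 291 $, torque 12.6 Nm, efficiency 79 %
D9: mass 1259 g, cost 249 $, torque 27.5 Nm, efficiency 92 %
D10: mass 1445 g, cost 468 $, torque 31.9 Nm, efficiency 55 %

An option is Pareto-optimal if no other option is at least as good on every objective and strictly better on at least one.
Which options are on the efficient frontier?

D2, D3, D5, D6, D8, D9

D1: dominated by D2 (mass 302≤619, cost 338≤363, torque 6.7≥2.5, efficiency 87≥74).
D2: not dominated (best mass).
D3: not dominated (best torque).
D4: dominated by D3 (mass 733≤1717, cost 122≤336, torque 36.1≥25.7, efficiency 90≥89).
D5: not dominated.
D6: not dominated (best cost).
D7: dominated by D3 (mass 733≤828, cost 122≤386, torque 36.1≥35.1, efficiency 90≥54).
D8: not dominated.
D9: not dominated (best efficiency).
D10: dominated by D3 (mass 733≤1445, cost 122≤468, torque 36.1≥31.9, efficiency 90≥55).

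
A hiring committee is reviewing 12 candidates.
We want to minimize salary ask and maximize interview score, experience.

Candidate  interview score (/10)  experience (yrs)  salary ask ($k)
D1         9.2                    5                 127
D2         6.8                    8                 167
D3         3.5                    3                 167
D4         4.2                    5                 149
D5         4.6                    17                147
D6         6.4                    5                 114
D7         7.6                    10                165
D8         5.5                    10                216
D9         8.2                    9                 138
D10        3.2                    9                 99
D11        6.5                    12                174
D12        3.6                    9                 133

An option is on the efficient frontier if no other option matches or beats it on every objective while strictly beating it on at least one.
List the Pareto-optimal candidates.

D1: not dominated (best interview score).
D2: dominated by D7 (interview score 7.6≥6.8, experience 10≥8, salary ask 165≤167).
D3: dominated by D1 (interview score 9.2≥3.5, experience 5≥3, salary ask 127≤167).
D4: dominated by D1 (interview score 9.2≥4.2, experience 5≥5, salary ask 127≤149).
D5: not dominated (best experience).
D6: not dominated.
D7: not dominated.
D8: dominated by D7 (interview score 7.6≥5.5, experience 10≥10, salary ask 165≤216).
D9: not dominated.
D10: not dominated (best salary ask).
D11: not dominated.
D12: not dominated.

D1, D5, D6, D7, D9, D10, D11, D12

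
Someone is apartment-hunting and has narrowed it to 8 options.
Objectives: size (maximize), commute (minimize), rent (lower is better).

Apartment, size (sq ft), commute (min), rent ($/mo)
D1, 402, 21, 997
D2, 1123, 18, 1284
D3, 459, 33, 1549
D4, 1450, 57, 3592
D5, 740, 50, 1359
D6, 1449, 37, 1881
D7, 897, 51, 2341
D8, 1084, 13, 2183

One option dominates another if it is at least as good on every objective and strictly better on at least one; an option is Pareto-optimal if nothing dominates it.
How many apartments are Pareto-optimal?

5

D1: not dominated (best rent).
D2: not dominated.
D3: dominated by D2 (size 1123≥459, commute 18≤33, rent 1284≤1549).
D4: not dominated (best size).
D5: dominated by D2 (size 1123≥740, commute 18≤50, rent 1284≤1359).
D6: not dominated.
D7: dominated by D2 (size 1123≥897, commute 18≤51, rent 1284≤2341).
D8: not dominated (best commute).
Pareto-optimal: D1, D2, D4, D6, D8 → 5.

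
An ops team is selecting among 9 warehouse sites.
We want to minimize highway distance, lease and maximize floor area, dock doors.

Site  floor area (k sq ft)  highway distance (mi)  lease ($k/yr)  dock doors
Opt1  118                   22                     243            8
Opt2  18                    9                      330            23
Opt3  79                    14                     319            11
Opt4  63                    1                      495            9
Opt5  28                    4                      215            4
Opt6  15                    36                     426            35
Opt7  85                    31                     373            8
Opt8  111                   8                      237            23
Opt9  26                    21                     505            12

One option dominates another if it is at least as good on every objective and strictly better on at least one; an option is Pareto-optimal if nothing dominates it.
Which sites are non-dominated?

Opt1, Opt4, Opt5, Opt6, Opt8

Opt1: not dominated (best floor area).
Opt2: dominated by Opt8 (floor area 111≥18, highway distance 8≤9, lease 237≤330, dock doors 23≥23).
Opt3: dominated by Opt8 (floor area 111≥79, highway distance 8≤14, lease 237≤319, dock doors 23≥11).
Opt4: not dominated (best highway distance).
Opt5: not dominated (best lease).
Opt6: not dominated (best dock doors).
Opt7: dominated by Opt1 (floor area 118≥85, highway distance 22≤31, lease 243≤373, dock doors 8≥8).
Opt8: not dominated.
Opt9: dominated by Opt8 (floor area 111≥26, highway distance 8≤21, lease 237≤505, dock doors 23≥12).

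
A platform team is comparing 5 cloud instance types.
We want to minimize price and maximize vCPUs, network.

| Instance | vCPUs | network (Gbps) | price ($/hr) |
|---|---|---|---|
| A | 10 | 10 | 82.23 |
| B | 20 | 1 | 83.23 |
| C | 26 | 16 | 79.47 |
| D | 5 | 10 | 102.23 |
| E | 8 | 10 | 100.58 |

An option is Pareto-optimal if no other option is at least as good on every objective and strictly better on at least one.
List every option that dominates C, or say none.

A: worse on vCPUs (10 vs 26).
B: worse on vCPUs (20 vs 26).
D: worse on vCPUs (5 vs 26).
E: worse on vCPUs (8 vs 26).
No option dominates C.

none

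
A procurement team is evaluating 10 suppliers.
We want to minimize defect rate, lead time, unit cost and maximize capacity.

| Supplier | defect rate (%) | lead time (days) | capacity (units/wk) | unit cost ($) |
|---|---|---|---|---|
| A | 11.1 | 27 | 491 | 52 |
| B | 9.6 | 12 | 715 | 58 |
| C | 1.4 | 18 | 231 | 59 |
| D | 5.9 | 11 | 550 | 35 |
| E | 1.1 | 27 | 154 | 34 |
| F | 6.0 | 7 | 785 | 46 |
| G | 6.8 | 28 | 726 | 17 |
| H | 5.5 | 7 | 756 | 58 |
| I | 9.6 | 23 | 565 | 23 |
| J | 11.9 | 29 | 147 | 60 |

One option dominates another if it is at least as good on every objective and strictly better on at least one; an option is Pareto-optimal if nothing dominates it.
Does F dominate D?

F vs D: F is worse on defect rate (6.0 vs 5.9), so it does not dominate D.

No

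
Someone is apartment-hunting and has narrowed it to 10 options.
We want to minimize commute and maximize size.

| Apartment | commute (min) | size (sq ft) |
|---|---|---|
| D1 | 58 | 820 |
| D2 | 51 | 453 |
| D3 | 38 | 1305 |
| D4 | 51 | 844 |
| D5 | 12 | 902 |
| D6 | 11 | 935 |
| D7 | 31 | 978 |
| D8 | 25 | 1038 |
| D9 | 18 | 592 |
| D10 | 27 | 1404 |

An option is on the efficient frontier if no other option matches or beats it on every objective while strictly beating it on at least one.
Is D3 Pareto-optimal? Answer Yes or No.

D10 vs D3: commute 27≤38, size 1404≥1305 — D10 is at least as good on every objective and strictly better on at least one, so D10 dominates D3.

No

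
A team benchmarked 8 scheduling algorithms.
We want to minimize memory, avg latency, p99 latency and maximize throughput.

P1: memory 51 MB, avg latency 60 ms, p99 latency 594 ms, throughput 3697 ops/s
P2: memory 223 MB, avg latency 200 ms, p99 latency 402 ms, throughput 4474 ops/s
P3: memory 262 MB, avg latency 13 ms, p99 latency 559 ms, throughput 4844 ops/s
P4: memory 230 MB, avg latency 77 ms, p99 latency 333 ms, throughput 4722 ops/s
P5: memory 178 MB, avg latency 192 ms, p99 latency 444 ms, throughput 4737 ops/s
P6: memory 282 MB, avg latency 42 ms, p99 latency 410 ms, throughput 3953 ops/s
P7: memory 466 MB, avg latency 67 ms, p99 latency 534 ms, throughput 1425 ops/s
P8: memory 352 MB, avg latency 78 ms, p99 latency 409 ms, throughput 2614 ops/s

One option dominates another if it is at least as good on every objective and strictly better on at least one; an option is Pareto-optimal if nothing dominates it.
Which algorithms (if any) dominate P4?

P1: worse on p99 latency (594 vs 333).
P2: worse on avg latency (200 vs 77).
P3: worse on memory (262 vs 230).
P5: worse on avg latency (192 vs 77).
P6: worse on memory (282 vs 230).
P7: worse on memory (466 vs 230).
P8: worse on memory (352 vs 230).
No option dominates P4.

none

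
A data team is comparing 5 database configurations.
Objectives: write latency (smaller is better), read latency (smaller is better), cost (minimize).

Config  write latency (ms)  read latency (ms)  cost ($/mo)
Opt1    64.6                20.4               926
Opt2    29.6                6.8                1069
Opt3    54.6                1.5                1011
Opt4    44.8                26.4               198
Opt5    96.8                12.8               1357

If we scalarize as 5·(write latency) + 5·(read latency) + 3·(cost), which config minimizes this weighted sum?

Opt1: 5·64.6 + 5·20.4 + 3·926 = 3203.0
Opt2: 5·29.6 + 5·6.8 + 3·1069 = 3389.0
Opt3: 5·54.6 + 5·1.5 + 3·1011 = 3313.5
Opt4: 5·44.8 + 5·26.4 + 3·198 = 950.0
Opt5: 5·96.8 + 5·12.8 + 3·1357 = 4619.0
Lowest: Opt4 at 950.0.

Opt4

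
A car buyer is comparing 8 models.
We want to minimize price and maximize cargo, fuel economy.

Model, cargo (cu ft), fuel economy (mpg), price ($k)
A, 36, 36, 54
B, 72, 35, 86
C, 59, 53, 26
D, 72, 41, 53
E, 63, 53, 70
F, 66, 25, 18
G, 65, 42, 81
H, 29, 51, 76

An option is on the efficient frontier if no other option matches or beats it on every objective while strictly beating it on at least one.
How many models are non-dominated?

5

A: dominated by C (cargo 59≥36, fuel economy 53≥36, price 26≤54).
B: dominated by D (cargo 72≥72, fuel economy 41≥35, price 53≤86).
C: not dominated.
D: not dominated.
E: not dominated.
F: not dominated (best price).
G: not dominated.
H: dominated by C (cargo 59≥29, fuel economy 53≥51, price 26≤76).
Pareto-optimal: C, D, E, F, G → 5.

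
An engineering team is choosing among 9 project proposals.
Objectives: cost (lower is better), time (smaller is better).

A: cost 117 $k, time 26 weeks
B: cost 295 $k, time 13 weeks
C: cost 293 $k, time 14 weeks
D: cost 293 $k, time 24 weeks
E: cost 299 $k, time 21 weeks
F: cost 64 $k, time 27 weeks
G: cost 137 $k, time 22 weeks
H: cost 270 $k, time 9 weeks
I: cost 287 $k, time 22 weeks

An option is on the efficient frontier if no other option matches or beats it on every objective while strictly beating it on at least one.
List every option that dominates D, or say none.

C: cost 293≤293, time 14≤24 — dominates D.
G: cost 137≤293, time 22≤24 — dominates D.
H: cost 270≤293, time 9≤24 — dominates D.
I: cost 287≤293, time 22≤24 — dominates D.
Others (A, B, E, F) are each worse than D on at least one objective.

C, G, H, I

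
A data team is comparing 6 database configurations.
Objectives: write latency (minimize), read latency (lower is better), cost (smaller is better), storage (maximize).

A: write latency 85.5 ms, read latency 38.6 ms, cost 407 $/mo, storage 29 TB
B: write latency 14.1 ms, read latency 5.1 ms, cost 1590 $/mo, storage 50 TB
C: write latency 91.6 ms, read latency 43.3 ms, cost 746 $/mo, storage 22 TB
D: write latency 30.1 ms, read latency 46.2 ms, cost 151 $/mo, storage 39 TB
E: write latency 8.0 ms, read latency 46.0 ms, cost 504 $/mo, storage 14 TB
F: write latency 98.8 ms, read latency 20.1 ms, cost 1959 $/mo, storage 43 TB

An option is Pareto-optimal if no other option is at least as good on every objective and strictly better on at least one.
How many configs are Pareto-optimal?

A: not dominated.
B: not dominated (best read latency).
C: dominated by A (write latency 85.5≤91.6, read latency 38.6≤43.3, cost 407≤746, storage 29≥22).
D: not dominated (best cost).
E: not dominated (best write latency).
F: dominated by B (write latency 14.1≤98.8, read latency 5.1≤20.1, cost 1590≤1959, storage 50≥43).
Pareto-optimal: A, B, D, E → 4.

4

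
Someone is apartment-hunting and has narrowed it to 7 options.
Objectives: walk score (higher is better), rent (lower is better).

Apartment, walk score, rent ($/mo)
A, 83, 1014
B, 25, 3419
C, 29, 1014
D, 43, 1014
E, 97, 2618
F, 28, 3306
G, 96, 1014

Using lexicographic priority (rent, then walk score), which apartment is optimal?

First minimize rent: best is 1014, kept {A, C, D, G}.
Then maximize walk score: best is 96, kept {G}.

G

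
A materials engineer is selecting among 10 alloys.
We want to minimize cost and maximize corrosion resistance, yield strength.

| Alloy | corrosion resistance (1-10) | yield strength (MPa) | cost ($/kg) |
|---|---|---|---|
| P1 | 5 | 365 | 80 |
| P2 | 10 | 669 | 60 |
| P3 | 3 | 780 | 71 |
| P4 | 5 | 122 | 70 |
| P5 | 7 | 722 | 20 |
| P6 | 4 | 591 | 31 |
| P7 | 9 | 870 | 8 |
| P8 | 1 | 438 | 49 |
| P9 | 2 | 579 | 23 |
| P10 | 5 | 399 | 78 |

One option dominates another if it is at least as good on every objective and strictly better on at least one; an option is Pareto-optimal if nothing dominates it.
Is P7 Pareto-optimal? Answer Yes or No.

Yes

P1: worse on corrosion resistance (5 vs 9).
P2: worse on yield strength (669 vs 870).
P3: worse on corrosion resistance (3 vs 9).
P4: worse on corrosion resistance (5 vs 9).
P5: worse on corrosion resistance (7 vs 9).
P6: worse on corrosion resistance (4 vs 9).
P8: worse on corrosion resistance (1 vs 9).
P9: worse on corrosion resistance (2 vs 9).
P10: worse on corrosion resistance (5 vs 9).
No option is at least as good as P7 on every objective and strictly better on one.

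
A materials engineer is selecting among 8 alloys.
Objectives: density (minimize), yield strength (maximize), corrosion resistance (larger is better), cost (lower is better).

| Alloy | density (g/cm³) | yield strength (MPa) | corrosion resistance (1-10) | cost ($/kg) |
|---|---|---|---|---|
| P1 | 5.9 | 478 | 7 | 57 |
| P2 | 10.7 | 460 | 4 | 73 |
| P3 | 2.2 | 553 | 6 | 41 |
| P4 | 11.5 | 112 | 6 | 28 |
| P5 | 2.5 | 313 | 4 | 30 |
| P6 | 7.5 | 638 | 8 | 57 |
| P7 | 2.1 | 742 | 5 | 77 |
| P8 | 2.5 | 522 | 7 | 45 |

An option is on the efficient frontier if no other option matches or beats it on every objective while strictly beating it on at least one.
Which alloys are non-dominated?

P1: dominated by P8 (density 2.5≤5.9, yield strength 522≥478, corrosion resistance 7≥7, cost 45≤57).
P2: dominated by P1 (density 5.9≤10.7, yield strength 478≥460, corrosion resistance 7≥4, cost 57≤73).
P3: not dominated.
P4: not dominated (best cost).
P5: not dominated.
P6: not dominated (best corrosion resistance).
P7: not dominated (best density).
P8: not dominated.

P3, P4, P5, P6, P7, P8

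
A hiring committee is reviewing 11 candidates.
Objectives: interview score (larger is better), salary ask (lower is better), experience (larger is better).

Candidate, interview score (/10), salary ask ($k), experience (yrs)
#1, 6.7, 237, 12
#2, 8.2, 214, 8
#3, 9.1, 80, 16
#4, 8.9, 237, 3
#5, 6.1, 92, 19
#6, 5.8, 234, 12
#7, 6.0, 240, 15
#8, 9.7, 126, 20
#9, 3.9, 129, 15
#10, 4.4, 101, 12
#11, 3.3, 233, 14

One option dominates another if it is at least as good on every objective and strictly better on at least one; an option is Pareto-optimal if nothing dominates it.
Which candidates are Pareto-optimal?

#1: dominated by #3 (interview score 9.1≥6.7, salary ask 80≤237, experience 16≥12).
#2: dominated by #3 (interview score 9.1≥8.2, salary ask 80≤214, experience 16≥8).
#3: not dominated (best salary ask).
#4: dominated by #3 (interview score 9.1≥8.9, salary ask 80≤237, experience 16≥3).
#5: not dominated.
#6: dominated by #3 (interview score 9.1≥5.8, salary ask 80≤234, experience 16≥12).
#7: dominated by #3 (interview score 9.1≥6.0, salary ask 80≤240, experience 16≥15).
#8: not dominated (best interview score).
#9: dominated by #3 (interview score 9.1≥3.9, salary ask 80≤129, experience 16≥15).
#10: dominated by #3 (interview score 9.1≥4.4, salary ask 80≤101, experience 16≥12).
#11: dominated by #3 (interview score 9.1≥3.3, salary ask 80≤233, experience 16≥14).

#3, #5, #8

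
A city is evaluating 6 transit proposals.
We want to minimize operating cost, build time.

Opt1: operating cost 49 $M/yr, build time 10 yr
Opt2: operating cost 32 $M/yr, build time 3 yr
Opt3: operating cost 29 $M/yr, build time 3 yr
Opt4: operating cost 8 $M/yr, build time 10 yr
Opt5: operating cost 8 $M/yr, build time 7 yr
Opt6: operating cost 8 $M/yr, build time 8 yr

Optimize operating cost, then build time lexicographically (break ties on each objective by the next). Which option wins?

Opt5

First minimize operating cost: best is 8, kept {Opt4, Opt5, Opt6}.
Then minimize build time: best is 7, kept {Opt5}.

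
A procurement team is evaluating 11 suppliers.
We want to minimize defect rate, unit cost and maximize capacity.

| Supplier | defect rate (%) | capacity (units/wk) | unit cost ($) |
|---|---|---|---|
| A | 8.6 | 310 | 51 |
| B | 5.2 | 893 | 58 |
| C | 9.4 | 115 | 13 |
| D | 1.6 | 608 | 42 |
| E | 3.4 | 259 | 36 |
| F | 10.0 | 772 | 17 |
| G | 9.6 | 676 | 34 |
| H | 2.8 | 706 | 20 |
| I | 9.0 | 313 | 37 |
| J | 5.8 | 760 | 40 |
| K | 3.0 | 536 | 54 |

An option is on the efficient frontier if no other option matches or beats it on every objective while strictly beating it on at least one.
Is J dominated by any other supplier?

A: worse on defect rate (8.6 vs 5.8).
B: worse on unit cost (58 vs 40).
C: worse on defect rate (9.4 vs 5.8).
D: worse on capacity (608 vs 760).
E: worse on capacity (259 vs 760).
F: worse on defect rate (10.0 vs 5.8).
G: worse on defect rate (9.6 vs 5.8).
H: worse on capacity (706 vs 760).
I: worse on defect rate (9.0 vs 5.8).
K: worse on capacity (536 vs 760).
No option is at least as good as J on every objective and strictly better on one.

No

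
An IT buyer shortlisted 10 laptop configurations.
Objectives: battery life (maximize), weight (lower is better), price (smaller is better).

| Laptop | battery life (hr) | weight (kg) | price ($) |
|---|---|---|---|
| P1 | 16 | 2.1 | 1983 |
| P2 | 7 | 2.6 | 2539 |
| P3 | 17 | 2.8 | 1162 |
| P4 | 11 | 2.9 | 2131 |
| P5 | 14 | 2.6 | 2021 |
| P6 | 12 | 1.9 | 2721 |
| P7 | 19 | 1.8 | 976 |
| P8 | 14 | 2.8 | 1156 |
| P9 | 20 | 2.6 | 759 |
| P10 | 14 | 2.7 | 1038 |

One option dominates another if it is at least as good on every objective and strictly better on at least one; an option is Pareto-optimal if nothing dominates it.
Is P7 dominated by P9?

No

P9 vs P7: P9 is worse on weight (2.6 vs 1.8), so it does not dominate P7.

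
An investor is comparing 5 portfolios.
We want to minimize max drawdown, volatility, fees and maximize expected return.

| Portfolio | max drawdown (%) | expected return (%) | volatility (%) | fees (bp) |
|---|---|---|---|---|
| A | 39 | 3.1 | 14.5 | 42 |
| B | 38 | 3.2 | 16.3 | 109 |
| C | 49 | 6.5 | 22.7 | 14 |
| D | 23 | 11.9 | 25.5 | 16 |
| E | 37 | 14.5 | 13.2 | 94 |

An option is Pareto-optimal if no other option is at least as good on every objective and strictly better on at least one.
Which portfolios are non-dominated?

A: not dominated.
B: dominated by E (max drawdown 37≤38, expected return 14.5≥3.2, volatility 13.2≤16.3, fees 94≤109).
C: not dominated (best fees).
D: not dominated (best max drawdown).
E: not dominated (best expected return).

A, C, D, E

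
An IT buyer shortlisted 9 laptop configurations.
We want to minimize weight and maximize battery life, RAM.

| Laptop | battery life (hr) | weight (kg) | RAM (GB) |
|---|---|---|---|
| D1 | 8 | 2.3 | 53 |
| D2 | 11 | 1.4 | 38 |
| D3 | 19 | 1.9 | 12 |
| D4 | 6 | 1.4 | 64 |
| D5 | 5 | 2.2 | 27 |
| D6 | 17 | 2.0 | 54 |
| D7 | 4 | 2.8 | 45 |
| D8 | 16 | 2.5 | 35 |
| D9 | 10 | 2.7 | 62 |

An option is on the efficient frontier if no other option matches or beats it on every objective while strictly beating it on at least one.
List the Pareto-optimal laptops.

D2, D3, D4, D6, D9

D1: dominated by D6 (battery life 17≥8, weight 2.0≤2.3, RAM 54≥53).
D2: not dominated.
D3: not dominated (best battery life).
D4: not dominated (best RAM).
D5: dominated by D2 (battery life 11≥5, weight 1.4≤2.2, RAM 38≥27).
D6: not dominated.
D7: dominated by D1 (battery life 8≥4, weight 2.3≤2.8, RAM 53≥45).
D8: dominated by D6 (battery life 17≥16, weight 2.0≤2.5, RAM 54≥35).
D9: not dominated.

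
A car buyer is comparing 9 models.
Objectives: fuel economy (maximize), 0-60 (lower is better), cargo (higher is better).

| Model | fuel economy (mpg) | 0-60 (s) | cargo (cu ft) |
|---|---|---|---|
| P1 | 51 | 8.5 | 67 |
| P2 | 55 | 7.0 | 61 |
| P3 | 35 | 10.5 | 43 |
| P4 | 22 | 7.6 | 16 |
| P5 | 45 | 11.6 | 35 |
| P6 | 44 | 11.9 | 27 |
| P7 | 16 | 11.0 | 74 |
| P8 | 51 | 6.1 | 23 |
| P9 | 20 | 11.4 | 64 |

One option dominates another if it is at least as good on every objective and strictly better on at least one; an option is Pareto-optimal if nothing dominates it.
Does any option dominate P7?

P1: worse on cargo (67 vs 74).
P2: worse on cargo (61 vs 74).
P3: worse on cargo (43 vs 74).
P4: worse on cargo (16 vs 74).
P5: worse on 0-60 (11.6 vs 11.0).
P6: worse on 0-60 (11.9 vs 11.0).
P8: worse on cargo (23 vs 74).
P9: worse on 0-60 (11.4 vs 11.0).
No option is at least as good as P7 on every objective and strictly better on one.

No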